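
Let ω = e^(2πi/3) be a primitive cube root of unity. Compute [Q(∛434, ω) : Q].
[Q(∛434, ω) : Q] = 6

[Q(∛434):Q] = 3 (min poly x^3 - 434, irreducible since 434 is not a perfect cube). [Q(ω):Q] = 2 (min poly x^2 + x + 1). Since Q(∛434) ⊂ R and ω ∉ R, we have ω ∉ Q(∛434), so x^2 + x + 1 remains irreducible over Q(∛434) and [Q(∛434, ω) : Q(∛434)] = 2. By the tower law, [Q(∛434, ω) : Q] = 3 · 2 = 6. (In fact Q(∛434, ω) is the splitting field of x^3 - 434 over Q.)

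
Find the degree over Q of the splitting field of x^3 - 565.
[K : Q] = 6

The roots of x^3 - 565 are ∛565, ω∛565, ω^2∛565 where ω = e^(2πi/3) is a primitive cube root of unity, so K = Q(∛565, ω). Now [Q(∛565):Q] = 3 (since 565 is not a perfect cube, x^3 - 565 is irreducible) and [Q(ω):Q] = 2. Both 2 and 3 divide [K:Q], and [K:Q] ≤ 3·2 = 6, so [K:Q] = 6. (Equivalently: Q(∛565) ⊂ R but ω ∉ R, so [K : Q(∛565)] = 2.)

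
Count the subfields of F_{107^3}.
F_{107^3} has 2 subfields

The subfields of F_{p^n} are exactly the fields F_{p^d} for d | n (each is the fixed field of the unique index-d subgroup of Gal(F_{p^n}/F_p) ≅ Z/nZ). The divisors of n = 3 are {1, 3}, giving 2 subfields: F_{107^1}, F_{107^3}.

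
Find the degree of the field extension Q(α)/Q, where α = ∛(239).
[Q(α):Q] = 3

The minimal polynomial of α is x^3 - 239, irreducible over Q since 239 is not a perfect cube (so x^3 - 239 has no rational root). Hence [Q(α):Q] = deg(m_α) = 3.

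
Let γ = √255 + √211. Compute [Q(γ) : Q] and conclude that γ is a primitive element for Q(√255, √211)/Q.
[Q(γ) : Q] = 4 (equivalently, Q(γ) = Q(√255, √211))

Obviously Q(γ) ⊆ Q(√255, √211), and [Q(√255, √211):Q] = 4 (since 255, 211 are distinct squarefree integers > 1 with 53805 not a perfect square). To show equality we compute the minimal polynomial of γ. From γ = √255 + √211: γ^2 = 255 + 2√(53805) + 211 = 466 + 2√(53805), so γ^2 - 466 = 2√(53805); squaring, (γ^2 - 466)^2 = 4·53805, i.e. γ^4 - 932γ^2 + 217156 - 215220 = 0, i.e. γ^4 - 932γ^2 + 1936 = 0. So γ is a root of x^4 - 932x^2 + 1936. This polynomial is irreducible over Q: it has no rational root (each ±√255 ± √211 is irrational), and any factorization into two quadratics over Q would force √(53805) ∈ Q (pairing opposite roots) or √255, √211 ∈ Q (other pairings), all impossible. Hence [Q(γ):Q] = 4 = [Q(√255, √211):Q], so Q(γ) = Q(√255, √211).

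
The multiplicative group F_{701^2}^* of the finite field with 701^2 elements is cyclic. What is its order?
|F_{701^2}^*| = 491400

F_{701^2} has 701^2 = 491401 elements; its multiplicative group consists of all nonzero elements, so |F_{701^2}^*| = 491401 - 1 = 491400. (It is cyclic since any finite subgroup of the multiplicative group of a field is cyclic.)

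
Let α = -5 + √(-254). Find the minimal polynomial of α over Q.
m_α(x) = x^2 + 10x + 279

From α + 5 = √(-254), squaring gives (α + 5)^2 = -254, i.e. α^2 + 10α + 25 = -254, so α^2 + 10α + 279 = 0. The discriminant of x^2 + 10x + 279 is (10)^2 - 4·(279) = 100 - 1116 = -1016, and 4·(-254) is not a perfect square in Q since -254 is squarefree and ≠ 1. Hence x^2 + 10x + 279 is irreducible over Q and is the minimal polynomial of α.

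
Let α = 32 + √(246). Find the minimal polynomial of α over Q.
m_α(x) = x^2 - 64x + 778

From α - 32 = √(246), squaring gives (α - 32)^2 = 246, i.e. α^2 - 64α + 1024 = 246, so α^2 - 64α + 778 = 0. The discriminant of x^2 - 64x + 778 is (-64)^2 - 4·(778) = 4096 - 3112 = 984, and 4·(246) is not a perfect square in Q since 246 is squarefree and ≠ 1. Hence x^2 - 64x + 778 is irreducible over Q and is the minimal polynomial of α.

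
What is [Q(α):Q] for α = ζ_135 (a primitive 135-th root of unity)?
[Q(α):Q] = 72

The minimal polynomial of ζ_135 over Q is the 135-th cyclotomic polynomial Φ_135(x), which is irreducible over Q and has degree φ(135) = 72. Hence [Q(α):Q] = φ(135) = 72.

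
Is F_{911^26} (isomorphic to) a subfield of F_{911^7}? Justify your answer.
No: F_{911^26} is not a subfield of F_{911^7}

F_{p^m} embeds in F_{p^n} iff m | n. Here 26 ∤ 7 (since 7 = 0·26 + 7 with remainder 7 ≠ 0), so F_{911^26} is not a subfield of F_{911^7}. Equivalently: if it were, the tower law would give 26 = [F_{911^26}:F_911] dividing [F_{911^7}:F_911] = 7, contradiction.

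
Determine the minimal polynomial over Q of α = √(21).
m_α(x) = x^2 - 21

α satisfies α^2 - 21 = 0, so x^2 - 21 annihilates α. Since d = 21 is squarefree and ≠ 1, it is not a perfect square in Q, so x^2 - 21 has no rational root and is therefore irreducible over Q (a degree-2 polynomial over a field is irreducible iff it has no root). Hence m_α(x) = x^2 - 21.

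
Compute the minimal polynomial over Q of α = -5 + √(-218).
m_α(x) = x^2 + 10x + 243

From α + 5 = √(-218), squaring gives (α + 5)^2 = -218, i.e. α^2 + 10α + 25 = -218, so α^2 + 10α + 243 = 0. The discriminant of x^2 + 10x + 243 is (10)^2 - 4·(243) = 100 - 972 = -872, and 4·(-218) is not a perfect square in Q since -218 is squarefree and ≠ 1. Hence x^2 + 10x + 243 is irreducible over Q and is the minimal polynomial of α.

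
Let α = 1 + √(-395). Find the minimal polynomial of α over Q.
m_α(x) = x^2 - 2x + 396

From α - 1 = √(-395), squaring gives (α - 1)^2 = -395, i.e. α^2 - 2α + 1 = -395, so α^2 - 2α + 396 = 0. The discriminant of x^2 - 2x + 396 is (-2)^2 - 4·(396) = 4 - 1584 = -1580, and 4·(-395) is not a perfect square in Q since -395 is squarefree and ≠ 1. Hence x^2 - 2x + 396 is irreducible over Q and is the minimal polynomial of α.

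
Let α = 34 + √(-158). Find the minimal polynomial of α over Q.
m_α(x) = x^2 - 68x + 1314

From α - 34 = √(-158), squaring gives (α - 34)^2 = -158, i.e. α^2 - 68α + 1156 = -158, so α^2 - 68α + 1314 = 0. The discriminant of x^2 - 68x + 1314 is (-68)^2 - 4·(1314) = 4624 - 5256 = -632, and 4·(-158) is not a perfect square in Q since -158 is squarefree and ≠ 1. Hence x^2 - 68x + 1314 is irreducible over Q and is the minimal polynomial of α.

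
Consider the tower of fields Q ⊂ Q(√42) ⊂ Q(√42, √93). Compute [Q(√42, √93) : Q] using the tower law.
[Q(√42, √93) : Q] = 4

[Q(√42):Q] = 2 (min poly x^2 - 42, irreducible since 42 is squarefree > 1). For the top step, suppose √93 ∈ Q(√42), say √93 = c + d√42 with c, d ∈ Q. Squaring: 93 = c^2 + 42d^2 + 2cd√42. Since √42 ∉ Q this forces 2cd = 0. If d = 0 then √93 = c ∈ Q, contradicting 93 squarefree > 1. If c = 0 then 93 = 42d^2, so 42·93 = (42d)^2 is a perfect square in Q — but 42·93 = 3906 is not a perfect square (since 42 and 93 are distinct squarefree integers). Contradiction. Hence √93 ∉ Q(√42), so x^2 - 93 stays irreducible over Q(√42) and [Q(√42, √93) : Q(√42)] = 2. By the tower law, [Q(√42, √93) : Q] = 2 · 2 = 4.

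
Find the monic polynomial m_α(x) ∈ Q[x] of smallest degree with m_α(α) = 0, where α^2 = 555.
m_α(x) = x^2 - 555

α satisfies α^2 - 555 = 0, so x^2 - 555 annihilates α. Since d = 555 is squarefree and ≠ 1, it is not a perfect square in Q, so x^2 - 555 has no rational root and is therefore irreducible over Q (a degree-2 polynomial over a field is irreducible iff it has no root). Hence m_α(x) = x^2 - 555.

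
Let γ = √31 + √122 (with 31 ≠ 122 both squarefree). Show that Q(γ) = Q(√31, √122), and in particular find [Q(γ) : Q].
[Q(γ) : Q] = 4 (equivalently, Q(γ) = Q(√31, √122))

Obviously Q(γ) ⊆ Q(√31, √122), and [Q(√31, √122):Q] = 4 (since 31, 122 are distinct squarefree integers > 1 with 3782 not a perfect square). To show equality we compute the minimal polynomial of γ. From γ = √31 + √122: γ^2 = 31 + 2√(3782) + 122 = 153 + 2√(3782), so γ^2 - 153 = 2√(3782); squaring, (γ^2 - 153)^2 = 4·3782, i.e. γ^4 - 306γ^2 + 23409 - 15128 = 0, i.e. γ^4 - 306γ^2 + 8281 = 0. So γ is a root of x^4 - 306x^2 + 8281. This polynomial is irreducible over Q: it has no rational root (each ±√31 ± √122 is irrational), and any factorization into two quadratics over Q would force √(3782) ∈ Q (pairing opposite roots) or √31, √122 ∈ Q (other pairings), all impossible. Hence [Q(γ):Q] = 4 = [Q(√31, √122):Q], so Q(γ) = Q(√31, √122).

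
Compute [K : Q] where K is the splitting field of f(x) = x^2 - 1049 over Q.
[K : Q] = 2

f(x) = x^2 - 1049 factors as (x - √1049)(x + √1049). The splitting field is K = Q(√1049). Since 1049 is squarefree and > 1, it is not a perfect square, so x^2 - 1049 is irreducible over Q and [Q(√1049) : Q] = 2. Hence [K : Q] = 2.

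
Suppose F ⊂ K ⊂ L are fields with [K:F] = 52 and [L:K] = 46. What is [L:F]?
[L:F] = 2392

The tower law says that for any tower of field extensions F ⊂ K ⊂ L with finite degrees, [L:F] = [L:K] · [K:F]. Here this gives [L:F] = 46 · 52 = 2392.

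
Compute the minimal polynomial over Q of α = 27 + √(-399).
m_α(x) = x^2 - 54x + 1128

From α - 27 = √(-399), squaring gives (α - 27)^2 = -399, i.e. α^2 - 54α + 729 = -399, so α^2 - 54α + 1128 = 0. The discriminant of x^2 - 54x + 1128 is (-54)^2 - 4·(1128) = 2916 - 4512 = -1596, and 4·(-399) is not a perfect square in Q since -399 is squarefree and ≠ 1. Hence x^2 - 54x + 1128 is irreducible over Q and is the minimal polynomial of α.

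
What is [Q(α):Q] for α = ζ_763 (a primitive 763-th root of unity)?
[Q(α):Q] = 648

The minimal polynomial of ζ_763 over Q is the 763-th cyclotomic polynomial Φ_763(x), which is irreducible over Q and has degree φ(763) = 648. Hence [Q(α):Q] = φ(763) = 648.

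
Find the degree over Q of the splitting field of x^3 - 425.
[K : Q] = 6

The roots of x^3 - 425 are ∛425, ω∛425, ω^2∛425 where ω = e^(2πi/3) is a primitive cube root of unity, so K = Q(∛425, ω). Now [Q(∛425):Q] = 3 (since 425 is not a perfect cube, x^3 - 425 is irreducible) and [Q(ω):Q] = 2. Both 2 and 3 divide [K:Q], and [K:Q] ≤ 3·2 = 6, so [K:Q] = 6. (Equivalently: Q(∛425) ⊂ R but ω ∉ R, so [K : Q(∛425)] = 2.)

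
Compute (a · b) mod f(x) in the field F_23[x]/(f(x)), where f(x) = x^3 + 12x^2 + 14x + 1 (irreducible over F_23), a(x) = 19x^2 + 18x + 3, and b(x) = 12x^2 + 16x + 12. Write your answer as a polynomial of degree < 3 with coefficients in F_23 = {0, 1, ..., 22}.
a · b ≡ 9x^2 + 10x + 21 (mod f(x))

Multiply in F_23[x]: a(x)·b(x) = (19x^2 + 18x + 3)·(12x^2 + 16x + 12) = 21x^4 + 14x^3 + 11x + 13. This has degree ≥ 3, so divide by f(x) over F_23: 21x^4 + 14x^3 + 11x + 13 = (21x + 15)·(x^3 + 12x^2 + 14x + 1) + (9x^2 + 10x + 21). Hence a·b ≡ 9x^2 + 10x + 21 (mod f). (F_23[x]/(f) is a field with 23^3 = 12167 elements since f is irreducible of degree 3.)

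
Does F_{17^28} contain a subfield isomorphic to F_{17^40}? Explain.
No: F_{17^40} is not a subfield of F_{17^28}

F_{p^m} embeds in F_{p^n} iff m | n. Here 40 ∤ 28 (since 28 = 0·40 + 28 with remainder 28 ≠ 0), so F_{17^40} is not a subfield of F_{17^28}. Equivalently: if it were, the tower law would give 40 = [F_{17^40}:F_17] dividing [F_{17^28}:F_17] = 28, contradiction.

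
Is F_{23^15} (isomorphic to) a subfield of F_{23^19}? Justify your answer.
No: F_{23^15} is not a subfield of F_{23^19}

F_{p^m} embeds in F_{p^n} iff m | n. Here 15 ∤ 19 (since 19 = 1·15 + 4 with remainder 4 ≠ 0), so F_{23^15} is not a subfield of F_{23^19}. Equivalently: if it were, the tower law would give 15 = [F_{23^15}:F_23] dividing [F_{23^19}:F_23] = 19, contradiction.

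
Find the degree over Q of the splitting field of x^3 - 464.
[K : Q] = 6

The roots of x^3 - 464 are ∛464, ω∛464, ω^2∛464 where ω = e^(2πi/3) is a primitive cube root of unity, so K = Q(∛464, ω). Now [Q(∛464):Q] = 3 (since 464 is not a perfect cube, x^3 - 464 is irreducible) and [Q(ω):Q] = 2. Both 2 and 3 divide [K:Q], and [K:Q] ≤ 3·2 = 6, so [K:Q] = 6. (Equivalently: Q(∛464) ⊂ R but ω ∉ R, so [K : Q(∛464)] = 2.)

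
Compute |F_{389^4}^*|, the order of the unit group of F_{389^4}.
|F_{389^4}^*| = 22898045040

F_{389^4} has 389^4 = 22898045041 elements; its multiplicative group consists of all nonzero elements, so |F_{389^4}^*| = 22898045041 - 1 = 22898045040. (It is cyclic since any finite subgroup of the multiplicative group of a field is cyclic.)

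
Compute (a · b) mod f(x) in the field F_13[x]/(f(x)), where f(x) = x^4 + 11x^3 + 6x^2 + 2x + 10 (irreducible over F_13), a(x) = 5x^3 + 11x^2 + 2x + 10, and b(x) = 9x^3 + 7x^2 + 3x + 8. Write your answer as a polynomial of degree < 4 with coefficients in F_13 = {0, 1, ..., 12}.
a · b ≡ 8x^3 + 8x^2 + 12x + 8 (mod f(x))

Multiply in F_13[x]: a(x)·b(x) = (5x^3 + 11x^2 + 2x + 10)·(9x^3 + 7x^2 + 3x + 8) = 6x^6 + 4x^5 + 6x^4 + 8x^3 + 8x^2 + 7x + 2. This has degree ≥ 4, so divide by f(x) over F_13: 6x^6 + 4x^5 + 6x^4 + 8x^3 + 8x^2 + 7x + 2 = (6x^2 + 3x + 2)·(x^4 + 11x^3 + 6x^2 + 2x + 10) + (8x^3 + 8x^2 + 12x + 8). Hence a·b ≡ 8x^3 + 8x^2 + 12x + 8 (mod f). (F_13[x]/(f) is a field with 13^4 = 28561 elements since f is irreducible of degree 4.)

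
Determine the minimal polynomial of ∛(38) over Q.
m_α(x) = x^3 - 38

α satisfies α^3 = 38, so x^3 - 38 annihilates α. By the rational root test, a rational root p/q (in lowest terms) of x^3 - 38 would satisfy p^3 = 38 q^3, forcing q = 1 and p^3 = 38; but 38 is not a perfect cube, contradiction. A monic cubic over Q with no rational root is irreducible (any nontrivial factorization would include a linear factor). Hence x^3 - 38 is the minimal polynomial of α, and in particular [Q(α):Q] = 3.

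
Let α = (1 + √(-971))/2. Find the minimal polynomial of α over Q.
m_α(x) = x^2 - x + 243

From 2α - 1 = √(-971), squaring gives (2α - 1)^2 = -971, i.e. 4α^2 - 4α + 1 = -971, so α^2 - α + (1 + 971)/4 = 0. Since -971 ≡ 1 (mod 4), (1 + 971)/4 = 243 ∈ Z. The polynomial x^2 - x + 243 has discriminant 1 - 4·(243) = -971, which is not a perfect square in Q (d = -971 is squarefree and ≠ 1), so x^2 - x + 243 is irreducible over Q. It is the minimal polynomial of α.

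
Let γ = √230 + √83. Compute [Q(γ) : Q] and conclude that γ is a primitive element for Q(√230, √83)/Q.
[Q(γ) : Q] = 4 (equivalently, Q(γ) = Q(√230, √83))

Obviously Q(γ) ⊆ Q(√230, √83), and [Q(√230, √83):Q] = 4 (since 230, 83 are distinct squarefree integers > 1 with 19090 not a perfect square). To show equality we compute the minimal polynomial of γ. From γ = √230 + √83: γ^2 = 230 + 2√(19090) + 83 = 313 + 2√(19090), so γ^2 - 313 = 2√(19090); squaring, (γ^2 - 313)^2 = 4·19090, i.e. γ^4 - 626γ^2 + 97969 - 76360 = 0, i.e. γ^4 - 626γ^2 + 21609 = 0. So γ is a root of x^4 - 626x^2 + 21609. This polynomial is irreducible over Q: it has no rational root (each ±√230 ± √83 is irrational), and any factorization into two quadratics over Q would force √(19090) ∈ Q (pairing opposite roots) or √230, √83 ∈ Q (other pairings), all impossible. Hence [Q(γ):Q] = 4 = [Q(√230, √83):Q], so Q(γ) = Q(√230, √83).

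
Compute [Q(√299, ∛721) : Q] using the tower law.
[Q(√299, ∛721) : Q] = 6

Let L = Q(√299, ∛721). Since Q(√299) ⊂ L and [Q(√299):Q] = 2, the tower law gives 2 | [L:Q]. Likewise Q(∛721) ⊂ L with [Q(∛721):Q] = 3 (because 721 is not a perfect cube), so 3 | [L:Q]. As gcd(2,3) = 1, [L:Q] is divisible by 6. Conversely L is generated over Q by √299 and ∛721, so [L:Q] ≤ 2·3 = 6. Therefore [Q(√299, ∛721) : Q] = 6.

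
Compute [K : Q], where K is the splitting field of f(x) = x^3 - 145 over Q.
[K : Q] = 6

The roots of x^3 - 145 are ∛145, ω∛145, ω^2∛145 where ω = e^(2πi/3) is a primitive cube root of unity, so K = Q(∛145, ω). Now [Q(∛145):Q] = 3 (since 145 is not a perfect cube, x^3 - 145 is irreducible) and [Q(ω):Q] = 2. Both 2 and 3 divide [K:Q], and [K:Q] ≤ 3·2 = 6, so [K:Q] = 6. (Equivalently: Q(∛145) ⊂ R but ω ∉ R, so [K : Q(∛145)] = 2.)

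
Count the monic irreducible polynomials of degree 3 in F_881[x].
There are 227932320 monic irreducible polynomials of degree 3 over F_881

Each element of F_{881^3} that lies in no proper subfield is a root of exactly one monic irreducible of degree 3 over F_881, and each such polynomial has 3 distinct roots in F_{881^3}. By Möbius inversion the count is N_881(3) = (1/3) Σ_{d|3} μ(3/d) · 881^d = (1/3)(μ(3)·881^1 + μ(1)·881^3) = 683796960/3 = 227932320.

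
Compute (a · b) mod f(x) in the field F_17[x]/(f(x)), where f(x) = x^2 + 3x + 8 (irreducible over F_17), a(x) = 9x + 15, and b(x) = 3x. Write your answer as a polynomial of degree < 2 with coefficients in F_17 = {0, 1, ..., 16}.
a · b ≡ 15x + 5 (mod f(x))

Multiply in F_17[x]: a(x)·b(x) = (9x + 15)·(3x) = 10x^2 + 11x. This has degree ≥ 2, so divide by f(x) over F_17: 10x^2 + 11x = (10)·(x^2 + 3x + 8) + (15x + 5). Hence a·b ≡ 15x + 5 (mod f). (F_17[x]/(f) is a field with 17^2 = 289 elements since f is irreducible of degree 2.)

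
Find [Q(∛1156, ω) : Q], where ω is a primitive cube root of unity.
[Q(∛1156, ω) : Q] = 6

[Q(∛1156):Q] = 3 (min poly x^3 - 1156, irreducible since 1156 is not a perfect cube). [Q(ω):Q] = 2 (min poly x^2 + x + 1). Since Q(∛1156) ⊂ R and ω ∉ R, we have ω ∉ Q(∛1156), so x^2 + x + 1 remains irreducible over Q(∛1156) and [Q(∛1156, ω) : Q(∛1156)] = 2. By the tower law, [Q(∛1156, ω) : Q] = 3 · 2 = 6. (In fact Q(∛1156, ω) is the splitting field of x^3 - 1156 over Q.)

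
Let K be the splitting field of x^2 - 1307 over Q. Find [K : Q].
[K : Q] = 2

f(x) = x^2 - 1307 factors as (x - √1307)(x + √1307). The splitting field is K = Q(√1307). Since 1307 is squarefree and > 1, it is not a perfect square, so x^2 - 1307 is irreducible over Q and [Q(√1307) : Q] = 2. Hence [K : Q] = 2.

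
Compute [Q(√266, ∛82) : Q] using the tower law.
[Q(√266, ∛82) : Q] = 6

Let L = Q(√266, ∛82). Since Q(√266) ⊂ L and [Q(√266):Q] = 2, the tower law gives 2 | [L:Q]. Likewise Q(∛82) ⊂ L with [Q(∛82):Q] = 3 (because 82 is not a perfect cube), so 3 | [L:Q]. As gcd(2,3) = 1, [L:Q] is divisible by 6. Conversely L is generated over Q by √266 and ∛82, so [L:Q] ≤ 2·3 = 6. Therefore [Q(√266, ∛82) : Q] = 6.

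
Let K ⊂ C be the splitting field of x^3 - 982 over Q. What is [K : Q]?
[K : Q] = 6

The roots of x^3 - 982 are ∛982, ω∛982, ω^2∛982 where ω = e^(2πi/3) is a primitive cube root of unity, so K = Q(∛982, ω). Now [Q(∛982):Q] = 3 (since 982 is not a perfect cube, x^3 - 982 is irreducible) and [Q(ω):Q] = 2. Both 2 and 3 divide [K:Q], and [K:Q] ≤ 3·2 = 6, so [K:Q] = 6. (Equivalently: Q(∛982) ⊂ R but ω ∉ R, so [K : Q(∛982)] = 2.)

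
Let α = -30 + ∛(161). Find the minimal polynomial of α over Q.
m_α(x) = x^3 + 90x^2 + 2700x + 26839

Set β = α + 30 = ∛(161), so β^3 = 161. Then (α + 30)^3 - 161 = 0, i.e. α is a root of g(x) = (x + 30)^3 - 161 = x^3 + 90x^2 + 2700x + 26839. Since g(x) = h(x + 30) where h(x) = x^3 - 161, and h is irreducible over Q (because 161 is not a perfect cube, so h has no rational root, and a monic cubic with no rational root is irreducible), g is also irreducible (irreducibility is preserved under the substitution x → x + 30). Hence m_α(x) = x^3 + 90x^2 + 2700x + 26839.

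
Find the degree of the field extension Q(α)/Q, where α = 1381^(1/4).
[Q(α):Q] = 4

α is a root of x^4 - 1381. By Eisenstein's criterion at the prime p = 1381 (which divides the constant term 1381 but p^2 = 1907161 does not, since 1381 is squarefree), x^4 - 1381 is irreducible over Q. Hence [Q(α):Q] = 4.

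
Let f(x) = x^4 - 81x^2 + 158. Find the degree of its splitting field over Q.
[K : Q] = 4

Solving the quadratic in x^2: x^2 = (81 ± √(81^2 - 4·158))/2 = (81 ± √5929)/2 = (81 ± 77)/2, giving x^2 = 79 or x^2 = 2. So f(x) = (x^2 - 79)(x^2 - 2) and the roots of f are ±√79, ±√2. Hence the splitting field is K = Q(√79, √2). Since 79 and 2 are distinct squarefree integers > 1, their product 158 is not a perfect square, so √2 ∉ Q(√79). By the tower law [K:Q] = [Q(√79,√2):Q(√79)] · [Q(√79):Q] = 2 · 2 = 4.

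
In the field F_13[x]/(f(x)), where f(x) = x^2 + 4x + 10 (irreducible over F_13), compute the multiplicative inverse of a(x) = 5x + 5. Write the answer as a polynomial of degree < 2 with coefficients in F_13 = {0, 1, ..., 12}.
a(x)^(-1) ≡ 10x + 4 (mod f(x))

Since f is irreducible over F_13, F_13[x]/(f) is a field and a(x) ≠ 0 has an inverse. Apply the extended Euclidean algorithm to f(x) and a(x) in F_13[x]: f(x) = (8x + 11)·a(x) + (7). The last nonzero remainder is the constant 7 = gcd(f, a) in F_13. Back-substituting through the division chain expresses 7 = s(x)·a(x) + t(x)·f(x) with s(x) ≡ 5x + 2 (mod f), so (5x + 2)·a(x) ≡ 7 (mod f). Multiplying by 7^(-1) ≡ 2 in F_13 gives a(x)^(-1) ≡ 2·(5x + 2) ≡ 10x + 4 (mod f). Check: (5x + 5)·(10x + 4) = 11x^2 + 5x + 7 ≡ 1 (mod x^2 + 4x + 10).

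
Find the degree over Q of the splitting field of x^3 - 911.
[K : Q] = 6

The roots of x^3 - 911 are ∛911, ω∛911, ω^2∛911 where ω = e^(2πi/3) is a primitive cube root of unity, so K = Q(∛911, ω). Now [Q(∛911):Q] = 3 (since 911 is not a perfect cube, x^3 - 911 is irreducible) and [Q(ω):Q] = 2. Both 2 and 3 divide [K:Q], and [K:Q] ≤ 3·2 = 6, so [K:Q] = 6. (Equivalently: Q(∛911) ⊂ R but ω ∉ R, so [K : Q(∛911)] = 2.)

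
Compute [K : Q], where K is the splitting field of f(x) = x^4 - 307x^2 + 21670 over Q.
[K : Q] = 4

Solving the quadratic in x^2: x^2 = (307 ± √(307^2 - 4·21670))/2 = (307 ± √7569)/2 = (307 ± 87)/2, giving x^2 = 110 or x^2 = 197. So f(x) = (x^2 - 110)(x^2 - 197) and the roots of f are ±√110, ±√197. Hence the splitting field is K = Q(√110, √197). Since 110 and 197 are distinct squarefree integers > 1, their product 21670 is not a perfect square, so √197 ∉ Q(√110). By the tower law [K:Q] = [Q(√110,√197):Q(√110)] · [Q(√110):Q] = 2 · 2 = 4.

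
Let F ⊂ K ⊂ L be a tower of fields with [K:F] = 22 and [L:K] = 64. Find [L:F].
[L:F] = 1408

The tower law says that for any tower of field extensions F ⊂ K ⊂ L with finite degrees, [L:F] = [L:K] · [K:F]. Here this gives [L:F] = 64 · 22 = 1408.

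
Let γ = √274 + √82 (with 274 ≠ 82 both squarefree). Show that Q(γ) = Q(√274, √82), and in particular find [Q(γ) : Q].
[Q(γ) : Q] = 4 (equivalently, Q(γ) = Q(√274, √82))

Obviously Q(γ) ⊆ Q(√274, √82), and [Q(√274, √82):Q] = 4 (since 274, 82 are distinct squarefree integers > 1 with 22468 not a perfect square). To show equality we compute the minimal polynomial of γ. From γ = √274 + √82: γ^2 = 274 + 2√(22468) + 82 = 356 + 2√(22468), so γ^2 - 356 = 2√(22468); squaring, (γ^2 - 356)^2 = 4·22468, i.e. γ^4 - 712γ^2 + 126736 - 89872 = 0, i.e. γ^4 - 712γ^2 + 36864 = 0. So γ is a root of x^4 - 712x^2 + 36864. This polynomial is irreducible over Q: it has no rational root (each ±√274 ± √82 is irrational), and any factorization into two quadratics over Q would force √(22468) ∈ Q (pairing opposite roots) or √274, √82 ∈ Q (other pairings), all impossible. Hence [Q(γ):Q] = 4 = [Q(√274, √82):Q], so Q(γ) = Q(√274, √82).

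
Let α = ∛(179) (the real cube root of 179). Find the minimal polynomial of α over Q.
m_α(x) = x^3 - 179

α satisfies α^3 = 179, so x^3 - 179 annihilates α. By the rational root test, a rational root p/q (in lowest terms) of x^3 - 179 would satisfy p^3 = 179 q^3, forcing q = 1 and p^3 = 179; but 179 is not a perfect cube, contradiction. A monic cubic over Q with no rational root is irreducible (any nontrivial factorization would include a linear factor). Hence x^3 - 179 is the minimal polynomial of α, and in particular [Q(α):Q] = 3.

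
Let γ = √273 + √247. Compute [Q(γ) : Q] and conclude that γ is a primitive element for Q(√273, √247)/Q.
[Q(γ) : Q] = 4 (equivalently, Q(γ) = Q(√273, √247))

Obviously Q(γ) ⊆ Q(√273, √247), and [Q(√273, √247):Q] = 4 (since 273, 247 are distinct squarefree integers > 1 with 67431 not a perfect square). To show equality we compute the minimal polynomial of γ. From γ = √273 + √247: γ^2 = 273 + 2√(67431) + 247 = 520 + 2√(67431), so γ^2 - 520 = 2√(67431); squaring, (γ^2 - 520)^2 = 4·67431, i.e. γ^4 - 1040γ^2 + 270400 - 269724 = 0, i.e. γ^4 - 1040γ^2 + 676 = 0. So γ is a root of x^4 - 1040x^2 + 676. This polynomial is irreducible over Q: it has no rational root (each ±√273 ± √247 is irrational), and any factorization into two quadratics over Q would force √(67431) ∈ Q (pairing opposite roots) or √273, √247 ∈ Q (other pairings), all impossible. Hence [Q(γ):Q] = 4 = [Q(√273, √247):Q], so Q(γ) = Q(√273, √247).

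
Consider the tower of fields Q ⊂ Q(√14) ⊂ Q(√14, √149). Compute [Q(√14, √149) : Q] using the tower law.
[Q(√14, √149) : Q] = 4

[Q(√14):Q] = 2 (min poly x^2 - 14, irreducible since 14 is squarefree > 1). For the top step, suppose √149 ∈ Q(√14), say √149 = c + d√14 with c, d ∈ Q. Squaring: 149 = c^2 + 14d^2 + 2cd√14. Since √14 ∉ Q this forces 2cd = 0. If d = 0 then √149 = c ∈ Q, contradicting 149 squarefree > 1. If c = 0 then 149 = 14d^2, so 14·149 = (14d)^2 is a perfect square in Q — but 14·149 = 2086 is not a perfect square (since 14 and 149 are distinct squarefree integers). Contradiction. Hence √149 ∉ Q(√14), so x^2 - 149 stays irreducible over Q(√14) and [Q(√14, √149) : Q(√14)] = 2. By the tower law, [Q(√14, √149) : Q] = 2 · 2 = 4.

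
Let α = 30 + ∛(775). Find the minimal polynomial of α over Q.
m_α(x) = x^3 - 90x^2 + 2700x - 27775

Set β = α - 30 = ∛(775), so β^3 = 775. Then (α - 30)^3 - 775 = 0, i.e. α is a root of g(x) = (x - 30)^3 - 775 = x^3 - 90x^2 + 2700x - 27775. Since g(x) = h(x - 30) where h(x) = x^3 - 775, and h is irreducible over Q (because 775 is not a perfect cube, so h has no rational root, and a monic cubic with no rational root is irreducible), g is also irreducible (irreducibility is preserved under the substitution x → x - 30). Hence m_α(x) = x^3 - 90x^2 + 2700x - 27775.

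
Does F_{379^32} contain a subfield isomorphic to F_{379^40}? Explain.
No: F_{379^40} is not a subfield of F_{379^32}

F_{p^m} embeds in F_{p^n} iff m | n. Here 40 ∤ 32 (since 32 = 0·40 + 32 with remainder 32 ≠ 0), so F_{379^40} is not a subfield of F_{379^32}. Equivalently: if it were, the tower law would give 40 = [F_{379^40}:F_379] dividing [F_{379^32}:F_379] = 32, contradiction.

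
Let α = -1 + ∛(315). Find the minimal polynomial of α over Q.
m_α(x) = x^3 + 3x^2 + 3x - 314

Set β = α + 1 = ∛(315), so β^3 = 315. Then (α + 1)^3 - 315 = 0, i.e. α is a root of g(x) = (x + 1)^3 - 315 = x^3 + 3x^2 + 3x - 314. Since g(x) = h(x + 1) where h(x) = x^3 - 315, and h is irreducible over Q (because 315 is not a perfect cube, so h has no rational root, and a monic cubic with no rational root is irreducible), g is also irreducible (irreducibility is preserved under the substitution x → x + 1). Hence m_α(x) = x^3 + 3x^2 + 3x - 314.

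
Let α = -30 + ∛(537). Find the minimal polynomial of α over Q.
m_α(x) = x^3 + 90x^2 + 2700x + 26463

Set β = α + 30 = ∛(537), so β^3 = 537. Then (α + 30)^3 - 537 = 0, i.e. α is a root of g(x) = (x + 30)^3 - 537 = x^3 + 90x^2 + 2700x + 26463. Since g(x) = h(x + 30) where h(x) = x^3 - 537, and h is irreducible over Q (because 537 is not a perfect cube, so h has no rational root, and a monic cubic with no rational root is irreducible), g is also irreducible (irreducibility is preserved under the substitution x → x + 30). Hence m_α(x) = x^3 + 90x^2 + 2700x + 26463.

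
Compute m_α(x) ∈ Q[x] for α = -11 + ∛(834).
m_α(x) = x^3 + 33x^2 + 363x + 497

Set β = α + 11 = ∛(834), so β^3 = 834. Then (α + 11)^3 - 834 = 0, i.e. α is a root of g(x) = (x + 11)^3 - 834 = x^3 + 33x^2 + 363x + 497. Since g(x) = h(x + 11) where h(x) = x^3 - 834, and h is irreducible over Q (because 834 is not a perfect cube, so h has no rational root, and a monic cubic with no rational root is irreducible), g is also irreducible (irreducibility is preserved under the substitution x → x + 11). Hence m_α(x) = x^3 + 33x^2 + 363x + 497.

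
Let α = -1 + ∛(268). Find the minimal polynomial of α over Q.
m_α(x) = x^3 + 3x^2 + 3x - 267

Set β = α + 1 = ∛(268), so β^3 = 268. Then (α + 1)^3 - 268 = 0, i.e. α is a root of g(x) = (x + 1)^3 - 268 = x^3 + 3x^2 + 3x - 267. Since g(x) = h(x + 1) where h(x) = x^3 - 268, and h is irreducible over Q (because 268 is not a perfect cube, so h has no rational root, and a monic cubic with no rational root is irreducible), g is also irreducible (irreducibility is preserved under the substitution x → x + 1). Hence m_α(x) = x^3 + 3x^2 + 3x - 267.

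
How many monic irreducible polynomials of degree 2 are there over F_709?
There are 250986 monic irreducible polynomials of degree 2 over F_709

Each element of F_{709^2} that lies in no proper subfield is a root of exactly one monic irreducible of degree 2 over F_709, and each such polynomial has 2 distinct roots in F_{709^2}. By Möbius inversion the count is N_709(2) = (1/2) Σ_{d|2} μ(2/d) · 709^d = (1/2)(μ(2)·709^1 + μ(1)·709^2) = 501972/2 = 250986.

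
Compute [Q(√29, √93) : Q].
[Q(√29, √93) : Q] = 4

[Q(√29):Q] = 2 (min poly x^2 - 29, irreducible since 29 is squarefree > 1). For the top step, suppose √93 ∈ Q(√29), say √93 = c + d√29 with c, d ∈ Q. Squaring: 93 = c^2 + 29d^2 + 2cd√29. Since √29 ∉ Q this forces 2cd = 0. If d = 0 then √93 = c ∈ Q, contradicting 93 squarefree > 1. If c = 0 then 93 = 29d^2, so 29·93 = (29d)^2 is a perfect square in Q — but 29·93 = 2697 is not a perfect square (since 29 and 93 are distinct squarefree integers). Contradiction. Hence √93 ∉ Q(√29), so x^2 - 93 stays irreducible over Q(√29) and [Q(√29, √93) : Q(√29)] = 2. By the tower law, [Q(√29, √93) : Q] = 2 · 2 = 4.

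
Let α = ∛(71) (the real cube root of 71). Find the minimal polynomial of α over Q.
m_α(x) = x^3 - 71

α satisfies α^3 = 71, so x^3 - 71 annihilates α. By the rational root test, a rational root p/q (in lowest terms) of x^3 - 71 would satisfy p^3 = 71 q^3, forcing q = 1 and p^3 = 71; but 71 is not a perfect cube, contradiction. A monic cubic over Q with no rational root is irreducible (any nontrivial factorization would include a linear factor). Hence x^3 - 71 is the minimal polynomial of α, and in particular [Q(α):Q] = 3.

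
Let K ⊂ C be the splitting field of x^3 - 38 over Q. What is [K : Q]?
[K : Q] = 6

The roots of x^3 - 38 are ∛38, ω∛38, ω^2∛38 where ω = e^(2πi/3) is a primitive cube root of unity, so K = Q(∛38, ω). Now [Q(∛38):Q] = 3 (since 38 is not a perfect cube, x^3 - 38 is irreducible) and [Q(ω):Q] = 2. Both 2 and 3 divide [K:Q], and [K:Q] ≤ 3·2 = 6, so [K:Q] = 6. (Equivalently: Q(∛38) ⊂ R but ω ∉ R, so [K : Q(∛38)] = 2.)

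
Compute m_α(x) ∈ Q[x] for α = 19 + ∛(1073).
m_α(x) = x^3 - 57x^2 + 1083x - 7932

Set β = α - 19 = ∛(1073), so β^3 = 1073. Then (α - 19)^3 - 1073 = 0, i.e. α is a root of g(x) = (x - 19)^3 - 1073 = x^3 - 57x^2 + 1083x - 7932. Since g(x) = h(x - 19) where h(x) = x^3 - 1073, and h is irreducible over Q (because 1073 is not a perfect cube, so h has no rational root, and a monic cubic with no rational root is irreducible), g is also irreducible (irreducibility is preserved under the substitution x → x - 19). Hence m_α(x) = x^3 - 57x^2 + 1083x - 7932.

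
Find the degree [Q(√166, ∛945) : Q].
[Q(√166, ∛945) : Q] = 6

Let L = Q(√166, ∛945). Since Q(√166) ⊂ L and [Q(√166):Q] = 2, the tower law gives 2 | [L:Q]. Likewise Q(∛945) ⊂ L with [Q(∛945):Q] = 3 (because 945 is not a perfect cube), so 3 | [L:Q]. As gcd(2,3) = 1, [L:Q] is divisible by 6. Conversely L is generated over Q by √166 and ∛945, so [L:Q] ≤ 2·3 = 6. Therefore [Q(√166, ∛945) : Q] = 6.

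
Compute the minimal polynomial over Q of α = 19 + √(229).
m_α(x) = x^2 - 38x + 132

From α - 19 = √(229), squaring gives (α - 19)^2 = 229, i.e. α^2 - 38α + 361 = 229, so α^2 - 38α + 132 = 0. The discriminant of x^2 - 38x + 132 is (-38)^2 - 4·(132) = 1444 - 528 = 916, and 4·(229) is not a perfect square in Q since 229 is squarefree and ≠ 1. Hence x^2 - 38x + 132 is irreducible over Q and is the minimal polynomial of α.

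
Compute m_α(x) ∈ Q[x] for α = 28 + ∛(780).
m_α(x) = x^3 - 84x^2 + 2352x - 22732

Set β = α - 28 = ∛(780), so β^3 = 780. Then (α - 28)^3 - 780 = 0, i.e. α is a root of g(x) = (x - 28)^3 - 780 = x^3 - 84x^2 + 2352x - 22732. Since g(x) = h(x - 28) where h(x) = x^3 - 780, and h is irreducible over Q (because 780 is not a perfect cube, so h has no rational root, and a monic cubic with no rational root is irreducible), g is also irreducible (irreducibility is preserved under the substitution x → x - 28). Hence m_α(x) = x^3 - 84x^2 + 2352x - 22732.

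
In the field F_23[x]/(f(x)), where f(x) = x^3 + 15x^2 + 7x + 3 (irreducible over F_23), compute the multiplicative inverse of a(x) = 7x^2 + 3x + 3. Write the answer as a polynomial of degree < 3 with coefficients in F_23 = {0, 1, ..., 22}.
a(x)^(-1) ≡ 14x^2 + 7x + 9 (mod f(x))

Since f is irreducible over F_23, F_23[x]/(f) is a field and a(x) ≠ 0 has an inverse. Apply the extended Euclidean algorithm to f(x) and a(x) in F_23[x]: f(x) = (10x + 11)·a(x) + (13x + 16);  a(x) = (20x + 11)·(13x + 16) + (11). The last nonzero remainder is the constant 11 = gcd(f, a) in F_23. Back-substituting through the division chain expresses 11 = s(x)·a(x) + t(x)·f(x) with s(x) ≡ 16x^2 + 8x + 7 (mod f), so (16x^2 + 8x + 7)·a(x) ≡ 11 (mod f). Multiplying by 11^(-1) ≡ 21 in F_23 gives a(x)^(-1) ≡ 21·(16x^2 + 8x + 7) ≡ 14x^2 + 7x + 9 (mod f). Check: (7x^2 + 3x + 3)·(14x^2 + 7x + 9) = 6x^4 + 22x^3 + 11x^2 + 2x + 4 ≡ 1 (mod x^3 + 15x^2 + 7x + 3).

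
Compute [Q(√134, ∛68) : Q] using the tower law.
[Q(√134, ∛68) : Q] = 6

Let L = Q(√134, ∛68). Since Q(√134) ⊂ L and [Q(√134):Q] = 2, the tower law gives 2 | [L:Q]. Likewise Q(∛68) ⊂ L with [Q(∛68):Q] = 3 (because 68 is not a perfect cube), so 3 | [L:Q]. As gcd(2,3) = 1, [L:Q] is divisible by 6. Conversely L is generated over Q by √134 and ∛68, so [L:Q] ≤ 2·3 = 6. Therefore [Q(√134, ∛68) : Q] = 6.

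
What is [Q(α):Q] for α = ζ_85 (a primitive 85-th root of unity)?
[Q(α):Q] = 64

The minimal polynomial of ζ_85 over Q is the 85-th cyclotomic polynomial Φ_85(x), which is irreducible over Q and has degree φ(85) = 64. Hence [Q(α):Q] = φ(85) = 64.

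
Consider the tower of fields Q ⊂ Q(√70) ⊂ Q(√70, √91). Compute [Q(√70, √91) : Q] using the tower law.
[Q(√70, √91) : Q] = 4

[Q(√70):Q] = 2 (min poly x^2 - 70, irreducible since 70 is squarefree > 1). For the top step, suppose √91 ∈ Q(√70), say √91 = c + d√70 with c, d ∈ Q. Squaring: 91 = c^2 + 70d^2 + 2cd√70. Since √70 ∉ Q this forces 2cd = 0. If d = 0 then √91 = c ∈ Q, contradicting 91 squarefree > 1. If c = 0 then 91 = 70d^2, so 70·91 = (70d)^2 is a perfect square in Q — but 70·91 = 6370 is not a perfect square (since 70 and 91 are distinct squarefree integers). Contradiction. Hence √91 ∉ Q(√70), so x^2 - 91 stays irreducible over Q(√70) and [Q(√70, √91) : Q(√70)] = 2. By the tower law, [Q(√70, √91) : Q] = 2 · 2 = 4.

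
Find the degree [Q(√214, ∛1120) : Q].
[Q(√214, ∛1120) : Q] = 6

Let L = Q(√214, ∛1120). Since Q(√214) ⊂ L and [Q(√214):Q] = 2, the tower law gives 2 | [L:Q]. Likewise Q(∛1120) ⊂ L with [Q(∛1120):Q] = 3 (because 1120 is not a perfect cube), so 3 | [L:Q]. As gcd(2,3) = 1, [L:Q] is divisible by 6. Conversely L is generated over Q by √214 and ∛1120, so [L:Q] ≤ 2·3 = 6. Therefore [Q(√214, ∛1120) : Q] = 6.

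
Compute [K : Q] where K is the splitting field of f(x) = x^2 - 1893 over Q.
[K : Q] = 2

f(x) = x^2 - 1893 factors as (x - √1893)(x + √1893). The splitting field is K = Q(√1893). Since 1893 is squarefree and > 1, it is not a perfect square, so x^2 - 1893 is irreducible over Q and [Q(√1893) : Q] = 2. Hence [K : Q] = 2.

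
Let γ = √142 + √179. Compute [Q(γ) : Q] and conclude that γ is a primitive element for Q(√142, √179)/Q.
[Q(γ) : Q] = 4 (equivalently, Q(γ) = Q(√142, √179))

Obviously Q(γ) ⊆ Q(√142, √179), and [Q(√142, √179):Q] = 4 (since 142, 179 are distinct squarefree integers > 1 with 25418 not a perfect square). To show equality we compute the minimal polynomial of γ. From γ = √142 + √179: γ^2 = 142 + 2√(25418) + 179 = 321 + 2√(25418), so γ^2 - 321 = 2√(25418); squaring, (γ^2 - 321)^2 = 4·25418, i.e. γ^4 - 642γ^2 + 103041 - 101672 = 0, i.e. γ^4 - 642γ^2 + 1369 = 0. So γ is a root of x^4 - 642x^2 + 1369. This polynomial is irreducible over Q: it has no rational root (each ±√142 ± √179 is irrational), and any factorization into two quadratics over Q would force √(25418) ∈ Q (pairing opposite roots) or √142, √179 ∈ Q (other pairings), all impossible. Hence [Q(γ):Q] = 4 = [Q(√142, √179):Q], so Q(γ) = Q(√142, √179).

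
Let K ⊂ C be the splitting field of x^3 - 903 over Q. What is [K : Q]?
[K : Q] = 6

The roots of x^3 - 903 are ∛903, ω∛903, ω^2∛903 where ω = e^(2πi/3) is a primitive cube root of unity, so K = Q(∛903, ω). Now [Q(∛903):Q] = 3 (since 903 is not a perfect cube, x^3 - 903 is irreducible) and [Q(ω):Q] = 2. Both 2 and 3 divide [K:Q], and [K:Q] ≤ 3·2 = 6, so [K:Q] = 6. (Equivalently: Q(∛903) ⊂ R but ω ∉ R, so [K : Q(∛903)] = 2.)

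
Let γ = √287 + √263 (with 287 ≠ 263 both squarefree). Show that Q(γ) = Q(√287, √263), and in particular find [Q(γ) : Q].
[Q(γ) : Q] = 4 (equivalently, Q(γ) = Q(√287, √263))

Obviously Q(γ) ⊆ Q(√287, √263), and [Q(√287, √263):Q] = 4 (since 287, 263 are distinct squarefree integers > 1 with 75481 not a perfect square). To show equality we compute the minimal polynomial of γ. From γ = √287 + √263: γ^2 = 287 + 2√(75481) + 263 = 550 + 2√(75481), so γ^2 - 550 = 2√(75481); squaring, (γ^2 - 550)^2 = 4·75481, i.e. γ^4 - 1100γ^2 + 302500 - 301924 = 0, i.e. γ^4 - 1100γ^2 + 576 = 0. So γ is a root of x^4 - 1100x^2 + 576. This polynomial is irreducible over Q: it has no rational root (each ±√287 ± √263 is irrational), and any factorization into two quadratics over Q would force √(75481) ∈ Q (pairing opposite roots) or √287, √263 ∈ Q (other pairings), all impossible. Hence [Q(γ):Q] = 4 = [Q(√287, √263):Q], so Q(γ) = Q(√287, √263).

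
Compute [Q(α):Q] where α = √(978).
[Q(α):Q] = 2

[Q(α):Q] equals the degree of the minimal polynomial of α. Here α^2 = 978 and x^2 - 978 is irreducible (d = 978 is squarefree, ≠ 1, hence not a square), so deg(m_α) = 2. Thus [Q(α):Q] = 2.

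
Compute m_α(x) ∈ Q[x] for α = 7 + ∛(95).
m_α(x) = x^3 - 21x^2 + 147x - 438

Set β = α - 7 = ∛(95), so β^3 = 95. Then (α - 7)^3 - 95 = 0, i.e. α is a root of g(x) = (x - 7)^3 - 95 = x^3 - 21x^2 + 147x - 438. Since g(x) = h(x - 7) where h(x) = x^3 - 95, and h is irreducible over Q (because 95 is not a perfect cube, so h has no rational root, and a monic cubic with no rational root is irreducible), g is also irreducible (irreducibility is preserved under the substitution x → x - 7). Hence m_α(x) = x^3 - 21x^2 + 147x - 438.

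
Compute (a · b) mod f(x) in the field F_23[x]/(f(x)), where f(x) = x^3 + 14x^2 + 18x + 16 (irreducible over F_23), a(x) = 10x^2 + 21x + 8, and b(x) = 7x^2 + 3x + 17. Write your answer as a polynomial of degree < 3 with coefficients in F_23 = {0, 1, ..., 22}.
a · b ≡ 13x^2 + 7x + 12 (mod f(x))

Multiply in F_23[x]: a(x)·b(x) = (10x^2 + 21x + 8)·(7x^2 + 3x + 17) = x^4 + 16x^3 + 13x^2 + 13x + 21. This has degree ≥ 3, so divide by f(x) over F_23: x^4 + 16x^3 + 13x^2 + 13x + 21 = (x + 2)·(x^3 + 14x^2 + 18x + 16) + (13x^2 + 7x + 12). Hence a·b ≡ 13x^2 + 7x + 12 (mod f). (F_23[x]/(f) is a field with 23^3 = 12167 elements since f is irreducible of degree 3.)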